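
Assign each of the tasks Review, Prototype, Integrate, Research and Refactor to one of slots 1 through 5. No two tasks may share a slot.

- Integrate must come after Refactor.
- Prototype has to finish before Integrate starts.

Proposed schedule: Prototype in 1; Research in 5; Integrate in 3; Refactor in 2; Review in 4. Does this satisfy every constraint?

Valid

Integrate must come after Refactor — holds.
Prototype has to finish before Integrate starts — holds.
No two tasks may share a slot — holds.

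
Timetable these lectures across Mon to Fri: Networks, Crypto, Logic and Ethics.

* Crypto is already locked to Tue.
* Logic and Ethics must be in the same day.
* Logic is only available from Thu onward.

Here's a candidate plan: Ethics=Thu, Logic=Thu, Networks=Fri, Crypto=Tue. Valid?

Valid

Logic is only available from Thu onward — holds.
Logic and Ethics must be in the same day — holds.
Crypto is already locked to Tue — holds.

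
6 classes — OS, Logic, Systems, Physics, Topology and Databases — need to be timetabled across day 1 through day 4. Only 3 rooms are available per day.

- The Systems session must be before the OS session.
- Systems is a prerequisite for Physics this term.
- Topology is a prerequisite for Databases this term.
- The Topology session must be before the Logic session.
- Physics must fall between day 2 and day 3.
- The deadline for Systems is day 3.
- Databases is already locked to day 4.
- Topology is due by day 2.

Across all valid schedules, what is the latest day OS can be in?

Precedence pushes OS to at least day 2.
OS at day 4 is achievable: Logic=day 2; Physics=day 2; Systems=day 1; Databases=day 4; OS=day 4; Topology=day 1.

day 4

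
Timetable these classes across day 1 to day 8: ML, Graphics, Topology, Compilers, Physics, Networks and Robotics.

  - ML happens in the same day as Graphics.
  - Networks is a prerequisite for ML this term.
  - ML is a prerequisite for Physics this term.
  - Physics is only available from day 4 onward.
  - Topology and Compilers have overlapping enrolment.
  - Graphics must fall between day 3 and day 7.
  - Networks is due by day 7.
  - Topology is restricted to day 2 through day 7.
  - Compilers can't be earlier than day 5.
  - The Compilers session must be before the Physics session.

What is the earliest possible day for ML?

day 3

ML must be in the same day as Graphics, which can't be before day 3, so ML is at least day 3; downstream work caps ML at day 7.
ML at day 3 is achievable: Graphics -> day 3, Topology -> day 2, Physics -> day 6, Networks -> day 1, ML -> day 3, Compilers -> day 5, Robotics -> day 1.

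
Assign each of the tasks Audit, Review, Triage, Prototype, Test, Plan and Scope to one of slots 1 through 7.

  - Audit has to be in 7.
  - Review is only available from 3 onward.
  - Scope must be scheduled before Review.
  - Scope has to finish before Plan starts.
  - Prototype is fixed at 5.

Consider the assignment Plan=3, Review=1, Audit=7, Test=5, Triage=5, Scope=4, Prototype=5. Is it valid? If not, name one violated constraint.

Invalid. Scope must be scheduled before Review.

Audit has to be in 7 — holds.
Prototype is fixed at 5 — holds.
Review is only available from 3 onward — violated.
Scope must be scheduled before Review — violated.
Scope has to finish before Plan starts — violated.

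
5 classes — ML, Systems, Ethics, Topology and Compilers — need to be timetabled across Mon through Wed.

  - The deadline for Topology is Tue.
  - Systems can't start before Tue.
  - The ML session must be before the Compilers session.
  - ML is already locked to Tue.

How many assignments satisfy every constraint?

12

Splitting on Systems: it can be Tue (6), Wed (6). Listing each branch's schedules as (ML, Ethics, Topology, Compilers):
Systems=Tue: (Tue,Mon,Mon,Wed) (Tue,Mon,Tue,Wed) (Tue,Tue,Mon,Wed) (Tue,Tue,Tue,Wed) (Tue,Wed,Mon,Wed) (Tue,Wed,Tue,Wed) — 6.
Systems=Wed: (Tue,Mon,Mon,Wed) (Tue,Mon,Tue,Wed) (Tue,Tue,Mon,Wed) (Tue,Tue,Tue,Wed) (Tue,Wed,Mon,Wed) (Tue,Wed,Tue,Wed) — 6.
Summing: 6 + 6 = 12.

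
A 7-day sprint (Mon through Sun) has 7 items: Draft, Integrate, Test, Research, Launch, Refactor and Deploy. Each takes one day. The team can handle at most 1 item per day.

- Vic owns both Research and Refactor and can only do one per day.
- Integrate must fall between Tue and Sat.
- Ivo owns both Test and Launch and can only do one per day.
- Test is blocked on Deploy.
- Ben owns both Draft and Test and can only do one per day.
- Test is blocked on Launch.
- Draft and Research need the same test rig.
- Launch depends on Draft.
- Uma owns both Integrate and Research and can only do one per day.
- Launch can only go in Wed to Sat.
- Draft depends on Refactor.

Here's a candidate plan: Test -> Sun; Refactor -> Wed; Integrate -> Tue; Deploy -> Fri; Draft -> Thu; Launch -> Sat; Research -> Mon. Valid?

Yes, all constraints hold

The team can handle at most 1 item per day — holds.
Integrate must fall between Tue and Sat — holds.
Uma owns both Integrate and Research and can only do one per day — holds.
Ben owns both Draft and Test and can only do one per day — holds.
Test is blocked on Deploy — holds.
Test is blocked on Launch — holds.
Ivo owns both Test and Launch and can only do one per day — holds.
Vic owns both Research and Refactor and can only do one per day — holds.
Launch depends on Draft — holds.
Draft depends on Refactor — holds.
Launch can only go in Wed to Sat — holds.
Draft and Research need the same test rig — holds.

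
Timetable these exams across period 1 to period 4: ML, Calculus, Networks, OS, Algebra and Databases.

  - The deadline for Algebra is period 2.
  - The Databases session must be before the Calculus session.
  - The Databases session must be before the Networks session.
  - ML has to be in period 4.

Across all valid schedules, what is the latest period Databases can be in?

period 3

Downstream work caps Databases at period 3.
Databases at period 3 is achievable: Calculus -> period 4; Algebra -> period 1; Databases -> period 3; ML -> period 4; Networks -> period 4; OS -> period 1.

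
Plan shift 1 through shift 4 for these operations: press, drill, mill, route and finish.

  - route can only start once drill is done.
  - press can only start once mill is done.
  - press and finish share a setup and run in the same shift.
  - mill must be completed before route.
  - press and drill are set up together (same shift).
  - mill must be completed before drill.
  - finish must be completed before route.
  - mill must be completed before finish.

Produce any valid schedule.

mill=shift 1; drill=shift 2; route=shift 3; finish=shift 2; press=shift 2

Checking: mill(shift 1) before press(shift 2); finish(shift 2) before route(shift 3); mill(shift 1) before route(shift 3); mill(shift 1) before finish(shift 2); mill(shift 1) before drill(shift 2); drill(shift 2) before route(shift 3); press = drill = shift 2; press = finish = shift 2.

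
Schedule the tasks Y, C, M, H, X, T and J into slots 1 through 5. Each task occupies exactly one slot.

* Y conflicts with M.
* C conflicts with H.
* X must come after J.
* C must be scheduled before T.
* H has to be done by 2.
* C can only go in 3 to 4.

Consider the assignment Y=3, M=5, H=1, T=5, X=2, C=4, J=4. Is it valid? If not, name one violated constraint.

C conflicts with H — holds.
C can only go in 3 to 4 — holds.
Y conflicts with M — holds.
X must come after J — violated.
H has to be done by 2 — holds.
C must be scheduled before T — holds.

No — it violates: X must come after J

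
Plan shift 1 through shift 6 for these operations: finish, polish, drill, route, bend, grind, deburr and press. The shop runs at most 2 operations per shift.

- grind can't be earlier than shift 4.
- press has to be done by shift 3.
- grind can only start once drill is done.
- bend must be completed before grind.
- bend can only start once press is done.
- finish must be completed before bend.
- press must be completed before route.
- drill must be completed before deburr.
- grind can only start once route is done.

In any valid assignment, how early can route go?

shift 2

Precedence pushes route to at least shift 2; downstream work caps route at shift 5.
route at shift 2 is achievable: press=shift 1; grind=shift 4; route=shift 2; bend=shift 2; polish=shift 3; drill=shift 3; finish=shift 1; deburr=shift 4.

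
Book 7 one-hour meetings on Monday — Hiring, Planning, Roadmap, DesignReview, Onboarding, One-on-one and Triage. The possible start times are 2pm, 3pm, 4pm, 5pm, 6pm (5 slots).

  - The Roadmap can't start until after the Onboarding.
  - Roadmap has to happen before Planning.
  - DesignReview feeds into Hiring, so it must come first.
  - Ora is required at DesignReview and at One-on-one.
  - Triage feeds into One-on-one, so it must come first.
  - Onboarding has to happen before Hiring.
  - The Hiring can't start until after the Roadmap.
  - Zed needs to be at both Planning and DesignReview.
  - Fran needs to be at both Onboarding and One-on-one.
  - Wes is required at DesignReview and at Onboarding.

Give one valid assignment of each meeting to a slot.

One-on-one in 4pm, Onboarding in 2pm, Planning in 4pm, Triage in 2pm, Roadmap in 3pm, Hiring in 4pm, DesignReview in 3pm

Checking: Onboarding(2pm) before Roadmap(3pm); DesignReview(3pm) before Hiring(4pm); Roadmap(3pm) before Planning(4pm); Triage(2pm) before One-on-one(4pm); Roadmap(3pm) before Hiring(4pm); Onboarding(2pm) before Hiring(4pm); Planning(4pm) != DesignReview(3pm); DesignReview(3pm) != One-on-one(4pm); Onboarding(2pm) != One-on-one(4pm); DesignReview(3pm) != Onboarding(2pm).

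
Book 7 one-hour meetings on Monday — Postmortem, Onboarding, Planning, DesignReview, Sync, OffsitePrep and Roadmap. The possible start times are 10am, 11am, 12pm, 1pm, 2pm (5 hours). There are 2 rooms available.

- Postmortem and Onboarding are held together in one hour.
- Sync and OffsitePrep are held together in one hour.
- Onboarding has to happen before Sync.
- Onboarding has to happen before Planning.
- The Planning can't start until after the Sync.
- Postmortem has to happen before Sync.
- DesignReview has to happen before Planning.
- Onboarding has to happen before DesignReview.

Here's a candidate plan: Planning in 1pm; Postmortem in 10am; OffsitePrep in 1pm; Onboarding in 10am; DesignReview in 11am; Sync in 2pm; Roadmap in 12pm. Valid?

No — it violates: The Planning can't start until after the Sync

Postmortem and Onboarding are held together in one hour — holds.
Postmortem has to happen before Sync — holds.
Onboarding has to happen before Planning — holds.
There are 2 rooms available — holds.
DesignReview has to happen before Planning — holds.
Onboarding has to happen before DesignReview — holds.
Sync and OffsitePrep are held together in one hour — violated.
The Planning can't start until after the Sync — violated.
Onboarding has to happen before Sync — holds.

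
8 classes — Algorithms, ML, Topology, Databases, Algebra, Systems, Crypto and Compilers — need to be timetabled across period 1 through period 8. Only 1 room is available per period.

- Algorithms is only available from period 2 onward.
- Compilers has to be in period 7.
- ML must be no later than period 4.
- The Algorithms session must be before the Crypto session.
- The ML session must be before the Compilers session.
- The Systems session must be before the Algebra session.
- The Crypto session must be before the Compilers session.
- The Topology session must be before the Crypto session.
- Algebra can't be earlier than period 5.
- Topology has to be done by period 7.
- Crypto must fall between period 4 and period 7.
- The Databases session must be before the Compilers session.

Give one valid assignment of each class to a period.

Algebra -> period 8, Databases -> period 5, ML -> period 1, Topology -> period 3, Compilers -> period 7, Crypto -> period 4, Systems -> period 6, Algorithms -> period 2

Checking: Crypto(period 4) before Compilers(period 7); ML(period 1) before Compilers(period 7); Databases(period 5) before Compilers(period 7); Systems(period 6) before Algebra(period 8); Topology(period 3) before Crypto(period 4); Algorithms(period 2) before Crypto(period 4); Topology=period 3 in [period 1,period 7]; Algorithms=period 2 in [period 2,period 8]; Compilers=period 7 in [period 7,period 7]; Algebra=period 8 in [period 5,period 8]; ML=period 1 in [period 1,period 4]; Crypto=period 4 in [period 4,period 7]; max 1 per period (cap 1).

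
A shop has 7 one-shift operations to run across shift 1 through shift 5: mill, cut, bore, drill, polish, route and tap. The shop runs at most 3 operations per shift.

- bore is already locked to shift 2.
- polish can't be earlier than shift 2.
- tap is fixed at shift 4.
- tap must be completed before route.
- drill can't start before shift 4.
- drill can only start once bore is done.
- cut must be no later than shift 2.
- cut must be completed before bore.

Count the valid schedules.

38

Splitting on mill: it can be shift 1 (8), shift 2 (8), shift 3 (8), shift 4 (7), shift 5 (7). Listing each branch's schedules as (cut, bore, drill, polish, route, tap) by shift number:
mill=shift 1: (1,2,4,2,5,4) (1,2,4,3,5,4) (1,2,4,4,5,4) (1,2,4,5,5,4) (1,2,5,2,5,4) (1,2,5,3,5,4) (1,2,5,4,5,4) (1,2,5,5,5,4) — 8.
mill=shift 2: (1,2,4,2,5,4) (1,2,4,3,5,4) (1,2,4,4,5,4) (1,2,4,5,5,4) (1,2,5,2,5,4) (1,2,5,3,5,4) (1,2,5,4,5,4) (1,2,5,5,5,4) — 8.
mill=shift 3: (1,2,4,2,5,4) (1,2,4,3,5,4) (1,2,4,4,5,4) (1,2,4,5,5,4) (1,2,5,2,5,4) (1,2,5,3,5,4) (1,2,5,4,5,4) (1,2,5,5,5,4) — 8.
mill=shift 4: (1,2,4,2,5,4) (1,2,4,3,5,4) (1,2,4,5,5,4) (1,2,5,2,5,4) (1,2,5,3,5,4) (1,2,5,4,5,4) (1,2,5,5,5,4) — 7.
mill=shift 5: (1,2,4,2,5,4) (1,2,4,3,5,4) (1,2,4,4,5,4) (1,2,4,5,5,4) (1,2,5,2,5,4) (1,2,5,3,5,4) (1,2,5,4,5,4) — 7.
Summing: 8 + 8 + 8 + 7 + 7 = 38.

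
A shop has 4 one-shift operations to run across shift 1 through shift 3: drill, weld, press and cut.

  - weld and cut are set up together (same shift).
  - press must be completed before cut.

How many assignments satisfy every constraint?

Splitting on drill: it can be shift 1 (3), shift 2 (3), shift 3 (3). Listing each branch's schedules as (weld, press, cut) by shift number:
drill=shift 1: (2,1,2) (3,1,3) (3,2,3) — 3.
drill=shift 2: (2,1,2) (3,1,3) (3,2,3) — 3.
drill=shift 3: (2,1,2) (3,1,3) (3,2,3) — 3.
Summing: 3 + 3 + 3 = 9.

9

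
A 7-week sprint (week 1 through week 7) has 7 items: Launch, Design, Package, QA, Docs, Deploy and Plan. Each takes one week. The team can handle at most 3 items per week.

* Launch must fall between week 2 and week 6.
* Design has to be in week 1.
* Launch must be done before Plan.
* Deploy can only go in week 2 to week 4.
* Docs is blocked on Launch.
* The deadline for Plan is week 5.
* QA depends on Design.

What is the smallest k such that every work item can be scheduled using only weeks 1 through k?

3

The precedence chain requires at least 2 distinct weeks.
With at most 3 per week and 7 work items, at least 3 weeks are needed.
Propagating the time windows through the other constraints, Docs can't land before week 3, so the schedule must run through at least week 3.
3 works (last occupied week: week 3): for example Package=week 1; Design=week 1; Plan=week 3; QA=week 2; Deploy=week 2; Docs=week 3; Launch=week 2.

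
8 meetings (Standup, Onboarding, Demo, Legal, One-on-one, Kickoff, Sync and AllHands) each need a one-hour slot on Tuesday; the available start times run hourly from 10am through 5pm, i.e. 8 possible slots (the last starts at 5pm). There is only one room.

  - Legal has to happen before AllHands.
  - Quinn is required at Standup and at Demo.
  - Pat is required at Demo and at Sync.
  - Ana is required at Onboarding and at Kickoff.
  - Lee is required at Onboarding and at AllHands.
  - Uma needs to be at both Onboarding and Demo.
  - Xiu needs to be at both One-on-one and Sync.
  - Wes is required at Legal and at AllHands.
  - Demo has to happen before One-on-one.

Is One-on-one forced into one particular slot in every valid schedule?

No

One-on-one can be 11am (e.g. Onboarding=3pm; Standup=2pm; Legal=12pm; Kickoff=4pm; Sync=5pm; One-on-one=11am; Demo=10am; AllHands=1pm) or 12pm (e.g. Standup in 2pm; Onboarding in 3pm; AllHands in 1pm; Sync in 5pm; Demo in 10am; Legal in 11am; Kickoff in 4pm; One-on-one in 12pm).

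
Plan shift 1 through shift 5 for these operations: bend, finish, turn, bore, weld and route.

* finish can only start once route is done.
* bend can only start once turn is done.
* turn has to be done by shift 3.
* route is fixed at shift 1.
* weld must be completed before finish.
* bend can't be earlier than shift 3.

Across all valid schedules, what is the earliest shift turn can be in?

shift 1

Turn's own window allows nothing later than shift 3.
turn at shift 1 is achievable: route -> shift 1; turn -> shift 1; bend -> shift 3; finish -> shift 2; bore -> shift 1; weld -> shift 1.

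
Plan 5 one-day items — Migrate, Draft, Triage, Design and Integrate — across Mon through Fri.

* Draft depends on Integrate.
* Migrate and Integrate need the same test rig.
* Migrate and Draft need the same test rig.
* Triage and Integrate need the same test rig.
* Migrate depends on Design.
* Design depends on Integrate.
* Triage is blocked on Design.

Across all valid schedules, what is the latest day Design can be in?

Thu

Precedence pushes Design to at least Tue; downstream work caps Design at Thu.
Design at Thu is achievable: Design=Thu; Migrate=Fri; Integrate=Mon; Draft=Tue; Triage=Fri.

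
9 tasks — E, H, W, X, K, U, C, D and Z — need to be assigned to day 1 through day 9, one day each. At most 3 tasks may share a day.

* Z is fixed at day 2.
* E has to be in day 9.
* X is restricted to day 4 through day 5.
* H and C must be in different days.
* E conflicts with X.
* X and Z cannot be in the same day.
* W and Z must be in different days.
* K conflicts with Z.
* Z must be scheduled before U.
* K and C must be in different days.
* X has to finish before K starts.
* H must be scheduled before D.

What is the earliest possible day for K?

Precedence pushes K to at least day 5.
K at day 5 is achievable: D -> day 2; C -> day 2; Z -> day 2; W -> day 1; E -> day 9; U -> day 3; X -> day 4; K -> day 5; H -> day 1.

day 5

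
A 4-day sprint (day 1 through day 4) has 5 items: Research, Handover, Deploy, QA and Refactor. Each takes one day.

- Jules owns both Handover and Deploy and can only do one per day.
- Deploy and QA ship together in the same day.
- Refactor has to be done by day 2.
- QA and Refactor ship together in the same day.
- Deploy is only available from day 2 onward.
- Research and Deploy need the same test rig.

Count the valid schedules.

Splitting on Research: it can be day 1 (3), day 3 (3), day 4 (3). Listing each branch's schedules as (Handover, Deploy, QA, Refactor) by day number:
Research=day 1: (1,2,2,2) (3,2,2,2) (4,2,2,2) — 3.
Research=day 3: (1,2,2,2) (3,2,2,2) (4,2,2,2) — 3.
Research=day 4: (1,2,2,2) (3,2,2,2) (4,2,2,2) — 3.
Summing: 3 + 3 + 3 = 9.

9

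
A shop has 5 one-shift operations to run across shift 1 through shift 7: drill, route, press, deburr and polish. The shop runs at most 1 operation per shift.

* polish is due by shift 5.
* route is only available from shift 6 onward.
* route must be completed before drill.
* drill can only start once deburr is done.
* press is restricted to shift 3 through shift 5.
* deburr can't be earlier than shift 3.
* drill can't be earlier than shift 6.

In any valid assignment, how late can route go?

shift 6

Route is available from shift 6; downstream work caps route at shift 6.
route at shift 6 is achievable: polish in shift 1, route in shift 6, deburr in shift 4, drill in shift 7, press in shift 3.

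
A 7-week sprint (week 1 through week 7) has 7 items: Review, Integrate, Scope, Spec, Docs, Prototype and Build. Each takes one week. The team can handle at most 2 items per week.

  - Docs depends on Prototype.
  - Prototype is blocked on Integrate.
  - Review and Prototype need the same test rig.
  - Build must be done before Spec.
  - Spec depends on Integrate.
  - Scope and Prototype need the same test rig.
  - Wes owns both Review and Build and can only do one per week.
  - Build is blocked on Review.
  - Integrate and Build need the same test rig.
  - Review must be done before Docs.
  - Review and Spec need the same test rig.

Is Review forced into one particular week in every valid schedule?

Review can be week 1 (e.g. Spec -> week 3; Scope -> week 4; Review -> week 1; Docs -> week 3; Build -> week 2; Integrate -> week 1; Prototype -> week 2) or week 2 (e.g. Review -> week 2, Scope -> week 1, Build -> week 3, Docs -> week 4, Integrate -> week 1, Prototype -> week 3, Spec -> week 4).

No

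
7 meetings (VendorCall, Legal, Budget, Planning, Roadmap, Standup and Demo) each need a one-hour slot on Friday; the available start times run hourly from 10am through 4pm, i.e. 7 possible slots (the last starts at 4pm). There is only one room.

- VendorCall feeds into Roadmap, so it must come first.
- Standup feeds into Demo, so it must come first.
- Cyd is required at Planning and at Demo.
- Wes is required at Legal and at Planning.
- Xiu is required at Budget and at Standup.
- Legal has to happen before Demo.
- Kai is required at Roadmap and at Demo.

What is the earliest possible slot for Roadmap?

11am

Precedence pushes Roadmap to at least 11am.
Roadmap at 11am is achievable: Demo -> 2pm; VendorCall -> 10am; Standup -> 1pm; Roadmap -> 11am; Legal -> 12pm; Budget -> 3pm; Planning -> 4pm.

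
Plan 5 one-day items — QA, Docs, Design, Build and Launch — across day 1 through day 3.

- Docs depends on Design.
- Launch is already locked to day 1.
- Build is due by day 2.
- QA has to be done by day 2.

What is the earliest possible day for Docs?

Precedence pushes Docs to at least day 2.
Docs at day 2 is achievable: Design in day 1; Launch in day 1; QA in day 1; Build in day 1; Docs in day 2.

day 2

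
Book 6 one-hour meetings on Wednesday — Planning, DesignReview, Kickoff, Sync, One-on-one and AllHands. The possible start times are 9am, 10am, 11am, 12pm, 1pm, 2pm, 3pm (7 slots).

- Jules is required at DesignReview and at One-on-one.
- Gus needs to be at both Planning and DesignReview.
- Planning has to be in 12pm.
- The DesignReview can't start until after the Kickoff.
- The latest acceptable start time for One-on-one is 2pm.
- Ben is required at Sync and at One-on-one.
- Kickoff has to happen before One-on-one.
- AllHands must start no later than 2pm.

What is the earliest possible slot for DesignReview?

10am

Precedence pushes DesignReview to at least 10am.
DesignReview at 10am is achievable: DesignReview in 10am, Planning in 12pm, Sync in 9am, One-on-one in 11am, AllHands in 9am, Kickoff in 9am.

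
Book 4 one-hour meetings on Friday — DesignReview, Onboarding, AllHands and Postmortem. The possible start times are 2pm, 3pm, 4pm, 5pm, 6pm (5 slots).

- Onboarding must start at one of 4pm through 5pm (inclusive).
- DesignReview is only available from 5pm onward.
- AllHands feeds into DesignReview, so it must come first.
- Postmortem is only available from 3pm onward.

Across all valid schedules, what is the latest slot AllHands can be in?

Downstream work caps AllHands at 5pm.
AllHands at 5pm is achievable: DesignReview in 6pm; Postmortem in 3pm; AllHands in 5pm; Onboarding in 4pm.

5pm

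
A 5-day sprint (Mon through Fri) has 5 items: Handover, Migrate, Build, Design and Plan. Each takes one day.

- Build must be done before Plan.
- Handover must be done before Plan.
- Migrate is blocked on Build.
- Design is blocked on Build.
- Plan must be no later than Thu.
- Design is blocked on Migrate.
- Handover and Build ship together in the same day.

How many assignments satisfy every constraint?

Splitting on Handover: it can be Mon (18), Tue (6), Wed (1). Listing each branch's schedules as (Migrate, Build, Design, Plan):
Handover=Mon: (Tue,Mon,Wed,Tue) (Tue,Mon,Wed,Wed) (Tue,Mon,Wed,Thu) (Tue,Mon,Thu,Tue) (Tue,Mon,Thu,Wed) (Tue,Mon,Thu,Thu) (Tue,Mon,Fri,Tue) (Tue,Mon,Fri,Wed) (Tue,Mon,Fri,Thu) (Wed,Mon,Thu,Tue) (Wed,Mon,Thu,Wed) (Wed,Mon,Thu,Thu) (Wed,Mon,Fri,Tue) (Wed,Mon,Fri,Wed) (Wed,Mon,Fri,Thu) (Thu,Mon,Fri,Tue) (Thu,Mon,Fri,Wed) (Thu,Mon,Fri,Thu) — 18.
Handover=Tue: (Wed,Tue,Thu,Wed) (Wed,Tue,Thu,Thu) (Wed,Tue,Fri,Wed) (Wed,Tue,Fri,Thu) (Thu,Tue,Fri,Wed) (Thu,Tue,Fri,Thu) — 6.
Handover=Wed: (Thu,Wed,Fri,Thu) — 1.
Summing: 18 + 6 + 1 = 25.

25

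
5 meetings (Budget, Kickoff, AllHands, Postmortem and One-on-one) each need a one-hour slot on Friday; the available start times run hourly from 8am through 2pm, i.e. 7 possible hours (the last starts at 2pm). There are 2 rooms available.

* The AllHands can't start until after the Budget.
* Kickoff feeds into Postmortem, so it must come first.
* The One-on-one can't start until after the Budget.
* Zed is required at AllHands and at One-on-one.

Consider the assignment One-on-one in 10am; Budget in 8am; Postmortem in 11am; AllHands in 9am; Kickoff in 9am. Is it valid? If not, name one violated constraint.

There are 2 rooms available — holds.
The AllHands can't start until after the Budget — holds.
The One-on-one can't start until after the Budget — holds.
Kickoff feeds into Postmortem, so it must come first — holds.
Zed is required at AllHands and at One-on-one — holds.

Valid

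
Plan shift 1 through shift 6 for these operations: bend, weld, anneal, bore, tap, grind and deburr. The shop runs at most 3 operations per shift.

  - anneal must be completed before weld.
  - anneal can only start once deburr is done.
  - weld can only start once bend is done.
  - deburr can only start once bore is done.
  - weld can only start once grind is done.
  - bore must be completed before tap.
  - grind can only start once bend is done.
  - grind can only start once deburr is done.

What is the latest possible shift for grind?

shift 5

Precedence pushes grind to at least shift 3; downstream work caps grind at shift 5.
grind at shift 5 is achievable: grind in shift 5, weld in shift 6, tap in shift 2, deburr in shift 2, anneal in shift 3, bore in shift 1, bend in shift 1.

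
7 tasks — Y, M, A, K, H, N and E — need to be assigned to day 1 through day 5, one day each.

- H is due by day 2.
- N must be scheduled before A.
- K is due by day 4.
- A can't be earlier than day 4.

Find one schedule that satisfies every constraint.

N -> day 1; K -> day 1; H -> day 1; E -> day 1; A -> day 4; M -> day 1; Y -> day 1

Checking: N(day 1) before A(day 4); H=day 1 in [day 1,day 2]; A=day 4 in [day 4,day 5]; K=day 1 in [day 1,day 4].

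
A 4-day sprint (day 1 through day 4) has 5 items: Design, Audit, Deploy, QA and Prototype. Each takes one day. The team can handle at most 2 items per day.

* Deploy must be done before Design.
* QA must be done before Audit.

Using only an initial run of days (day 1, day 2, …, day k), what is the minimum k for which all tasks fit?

The precedence chain requires at least 2 distinct days.
With at most 2 per day and 5 tasks, at least 3 days are needed.
3 works (last occupied day: day 3): for example QA -> day 1, Audit -> day 2, Deploy -> day 1, Prototype -> day 3, Design -> day 2.

3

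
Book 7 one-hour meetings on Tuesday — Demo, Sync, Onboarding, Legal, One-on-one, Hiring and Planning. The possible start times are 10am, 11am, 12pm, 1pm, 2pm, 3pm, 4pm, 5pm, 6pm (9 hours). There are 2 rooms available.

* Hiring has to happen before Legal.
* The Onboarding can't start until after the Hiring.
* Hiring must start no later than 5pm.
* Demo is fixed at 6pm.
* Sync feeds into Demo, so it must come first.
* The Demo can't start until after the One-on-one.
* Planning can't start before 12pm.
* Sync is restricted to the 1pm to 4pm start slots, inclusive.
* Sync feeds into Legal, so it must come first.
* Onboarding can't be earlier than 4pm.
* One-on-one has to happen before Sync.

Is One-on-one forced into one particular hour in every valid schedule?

One-on-one can be 10am (e.g. Hiring -> 10am; Planning -> 12pm; One-on-one -> 10am; Legal -> 2pm; Sync -> 1pm; Onboarding -> 4pm; Demo -> 6pm) or 11am (e.g. One-on-one=11am; Demo=6pm; Onboarding=4pm; Planning=12pm; Hiring=10am; Sync=1pm; Legal=2pm).

No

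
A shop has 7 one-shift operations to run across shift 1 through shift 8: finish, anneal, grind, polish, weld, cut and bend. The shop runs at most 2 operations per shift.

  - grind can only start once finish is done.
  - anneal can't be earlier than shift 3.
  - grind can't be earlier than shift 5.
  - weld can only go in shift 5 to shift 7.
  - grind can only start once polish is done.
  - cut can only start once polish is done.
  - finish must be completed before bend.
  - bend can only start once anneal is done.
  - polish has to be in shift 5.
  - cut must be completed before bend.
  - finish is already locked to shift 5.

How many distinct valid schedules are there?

41

Splitting on anneal: it can be shift 3 (14), shift 4 (14), shift 6 (7), shift 7 (6). Listing each branch's schedules as (finish, grind, polish, weld, cut, bend) by shift number:
anneal=shift 3: (5,6,5,6,7,8) (5,6,5,7,6,7) (5,6,5,7,6,8) (5,6,5,7,7,8) (5,7,5,6,6,7) (5,7,5,6,6,8) (5,7,5,6,7,8) (5,7,5,7,6,8) (5,8,5,6,6,7) (5,8,5,6,6,8) (5,8,5,6,7,8) (5,8,5,7,6,7) (5,8,5,7,6,8) (5,8,5,7,7,8) — 14.
anneal=shift 4: (5,6,5,6,7,8) (5,6,5,7,6,7) (5,6,5,7,6,8) (5,6,5,7,7,8) (5,7,5,6,6,7) (5,7,5,6,6,8) (5,7,5,6,7,8) (5,7,5,7,6,8) (5,8,5,6,6,7) (5,8,5,6,6,8) (5,8,5,6,7,8) (5,8,5,7,6,7) (5,8,5,7,6,8) (5,8,5,7,7,8) — 14.
anneal=shift 6: (5,6,5,7,7,8) (5,7,5,6,7,8) (5,7,5,7,6,8) (5,8,5,6,7,8) (5,8,5,7,6,7) (5,8,5,7,6,8) (5,8,5,7,7,8) — 7.
anneal=shift 7: (5,6,5,6,7,8) (5,6,5,7,6,8) (5,7,5,6,6,8) (5,8,5,6,6,8) (5,8,5,6,7,8) (5,8,5,7,6,8) — 6.
Summing: 14 + 14 + 7 + 6 = 41.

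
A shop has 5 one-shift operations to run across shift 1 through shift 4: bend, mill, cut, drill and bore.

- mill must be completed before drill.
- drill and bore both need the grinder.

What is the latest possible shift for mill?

Downstream work caps mill at shift 3.
mill at shift 3 is achievable: drill=shift 4, cut=shift 1, mill=shift 3, bore=shift 1, bend=shift 1.

shift 3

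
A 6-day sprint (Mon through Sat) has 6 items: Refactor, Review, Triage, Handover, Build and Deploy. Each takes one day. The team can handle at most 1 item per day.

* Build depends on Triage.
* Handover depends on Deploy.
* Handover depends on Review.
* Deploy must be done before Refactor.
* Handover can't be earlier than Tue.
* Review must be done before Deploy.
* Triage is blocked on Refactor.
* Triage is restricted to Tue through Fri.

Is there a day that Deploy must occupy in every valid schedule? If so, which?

Precedence pushes Deploy to at least Tue; downstream work caps Deploy at Wed.
So Deploy is pinned to Tue.

Tue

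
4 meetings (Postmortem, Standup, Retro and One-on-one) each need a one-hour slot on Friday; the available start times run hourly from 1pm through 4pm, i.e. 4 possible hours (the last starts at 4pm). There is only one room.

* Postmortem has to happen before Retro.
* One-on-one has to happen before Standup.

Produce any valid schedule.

Standup in 3pm, Postmortem in 1pm, One-on-one in 2pm, Retro in 4pm

Checking: One-on-one(2pm) before Standup(3pm); Postmortem(1pm) before Retro(4pm); max 1 per hour (cap 1).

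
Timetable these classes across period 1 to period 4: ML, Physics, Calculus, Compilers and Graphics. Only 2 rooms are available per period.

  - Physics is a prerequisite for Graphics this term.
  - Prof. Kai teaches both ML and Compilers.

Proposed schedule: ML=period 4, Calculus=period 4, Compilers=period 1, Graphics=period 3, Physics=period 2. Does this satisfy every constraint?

Yes, all constraints hold

Physics is a prerequisite for Graphics this term — holds.
Prof. Kai teaches both ML and Compilers — holds.
Only 2 rooms are available per period — holds.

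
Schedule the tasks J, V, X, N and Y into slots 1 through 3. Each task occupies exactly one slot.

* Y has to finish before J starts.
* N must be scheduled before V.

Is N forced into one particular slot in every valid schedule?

No

N can be 1 (e.g. X in 1, Y in 1, J in 2, N in 1, V in 2) or 2 (e.g. J=2, N=2, X=1, Y=1, V=3).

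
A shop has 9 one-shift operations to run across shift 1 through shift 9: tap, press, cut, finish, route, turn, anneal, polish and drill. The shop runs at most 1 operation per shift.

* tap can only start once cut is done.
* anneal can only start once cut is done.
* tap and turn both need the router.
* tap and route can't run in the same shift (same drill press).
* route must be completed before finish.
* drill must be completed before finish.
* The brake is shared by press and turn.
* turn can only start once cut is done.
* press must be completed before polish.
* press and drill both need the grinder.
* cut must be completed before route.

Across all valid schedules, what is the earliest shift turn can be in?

Precedence pushes turn to at least shift 2.
turn at shift 2 is achievable: press in shift 7, polish in shift 9, tap in shift 6, drill in shift 4, anneal in shift 8, finish in shift 5, cut in shift 1, turn in shift 2, route in shift 3.

shift 2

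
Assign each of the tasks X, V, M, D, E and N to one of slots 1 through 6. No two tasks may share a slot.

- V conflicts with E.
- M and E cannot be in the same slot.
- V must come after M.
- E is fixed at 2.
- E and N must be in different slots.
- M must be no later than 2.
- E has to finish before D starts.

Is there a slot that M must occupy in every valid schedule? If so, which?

M's window is 1–2.
E is fixed at 2, and M can't share a slot with E.
So M must be 1.

1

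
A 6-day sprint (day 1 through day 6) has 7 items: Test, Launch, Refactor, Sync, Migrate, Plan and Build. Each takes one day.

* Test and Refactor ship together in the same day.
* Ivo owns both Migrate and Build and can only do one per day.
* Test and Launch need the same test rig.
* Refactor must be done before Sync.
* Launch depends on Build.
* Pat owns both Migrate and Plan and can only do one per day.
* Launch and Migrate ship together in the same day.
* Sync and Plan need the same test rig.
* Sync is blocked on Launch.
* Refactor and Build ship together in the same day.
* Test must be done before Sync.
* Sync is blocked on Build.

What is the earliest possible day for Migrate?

Migrate must be in the same day as Launch, which can't be before day 2, so Migrate is at least day 2; Migrate must be in the same day as Launch, which can't be after day 5, so Migrate is at most day 5.
Migrate at day 2 is achievable: Build=day 1, Refactor=day 1, Test=day 1, Plan=day 1, Sync=day 3, Launch=day 2, Migrate=day 2.

day 2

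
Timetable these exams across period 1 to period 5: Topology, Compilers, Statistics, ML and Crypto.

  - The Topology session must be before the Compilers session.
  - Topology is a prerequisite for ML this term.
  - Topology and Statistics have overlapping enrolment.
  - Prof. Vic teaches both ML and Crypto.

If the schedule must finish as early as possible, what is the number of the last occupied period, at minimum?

The precedence chain requires at least 2 distinct periods.
2 works (last occupied period: period 2): for example Crypto=period 1, ML=period 2, Topology=period 1, Statistics=period 2, Compilers=period 2.

period 2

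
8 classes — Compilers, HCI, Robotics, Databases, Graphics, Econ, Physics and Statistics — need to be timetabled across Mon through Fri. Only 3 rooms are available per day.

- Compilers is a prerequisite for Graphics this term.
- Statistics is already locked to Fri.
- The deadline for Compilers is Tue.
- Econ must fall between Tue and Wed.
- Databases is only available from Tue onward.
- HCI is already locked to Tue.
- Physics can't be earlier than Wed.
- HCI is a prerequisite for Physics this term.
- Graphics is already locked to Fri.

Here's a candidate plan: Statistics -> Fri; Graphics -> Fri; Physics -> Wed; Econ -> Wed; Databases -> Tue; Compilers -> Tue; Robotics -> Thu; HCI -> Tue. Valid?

Databases is only available from Tue onward — holds.
Physics can't be earlier than Wed — holds.
Statistics is already locked to Fri — holds.
HCI is a prerequisite for Physics this term — holds.
HCI is already locked to Tue — holds.
Compilers is a prerequisite for Graphics this term — holds.
Graphics is already locked to Fri — holds.
The deadline for Compilers is Tue — holds.
Econ must fall between Tue and Wed — holds.
Only 3 rooms are available per day — holds.

Yes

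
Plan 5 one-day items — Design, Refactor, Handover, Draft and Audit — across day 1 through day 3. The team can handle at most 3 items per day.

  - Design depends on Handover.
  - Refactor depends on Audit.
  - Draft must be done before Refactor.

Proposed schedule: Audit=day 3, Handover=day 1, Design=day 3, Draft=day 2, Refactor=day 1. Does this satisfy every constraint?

No. Refactor depends on Audit is not satisfied.

Design depends on Handover — holds.
Draft must be done before Refactor — violated.
The team can handle at most 3 items per day — holds.
Refactor depends on Audit — violated.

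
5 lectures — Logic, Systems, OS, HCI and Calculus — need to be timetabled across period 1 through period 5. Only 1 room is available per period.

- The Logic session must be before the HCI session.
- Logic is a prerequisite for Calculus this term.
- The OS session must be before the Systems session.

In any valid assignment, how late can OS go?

period 4

Downstream work caps OS at period 4.
OS at period 4 is achievable: Calculus in period 3, Logic in period 1, OS in period 4, HCI in period 2, Systems in period 5.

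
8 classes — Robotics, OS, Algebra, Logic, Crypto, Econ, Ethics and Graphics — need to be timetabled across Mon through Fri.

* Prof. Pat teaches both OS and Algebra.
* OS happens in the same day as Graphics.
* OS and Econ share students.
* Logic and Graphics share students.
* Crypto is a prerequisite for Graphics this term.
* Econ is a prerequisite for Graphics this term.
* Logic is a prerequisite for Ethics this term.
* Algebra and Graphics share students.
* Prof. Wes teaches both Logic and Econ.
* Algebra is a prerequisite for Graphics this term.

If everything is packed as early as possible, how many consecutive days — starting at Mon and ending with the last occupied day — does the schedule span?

The precedence chain requires at least 2 distinct days.
Could 2 days be enough, i.e. nothing placed later than Tue? No: Graphics must come after Econ (at Mon or later) → {Tue}; Econ must come before Graphics (at Tue or earlier) → {Mon}; Ethics must come after Logic (at Mon or later) → {Tue}; Logic must come before Ethics (at Tue or earlier) → {Mon}; Econ can't share with Logic (Mon) → nothing is left.
So 2 days is not enough.
3 works (last occupied day: Wed): for example OS -> Wed, Econ -> Tue, Algebra -> Mon, Graphics -> Wed, Robotics -> Mon, Crypto -> Mon, Logic -> Mon, Ethics -> Tue.

3 days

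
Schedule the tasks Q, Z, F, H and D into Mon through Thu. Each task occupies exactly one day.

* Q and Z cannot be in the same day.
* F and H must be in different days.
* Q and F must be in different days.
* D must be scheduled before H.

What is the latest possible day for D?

Wed

Downstream work caps D at Wed.
D at Wed is achievable: Q -> Mon, F -> Tue, H -> Thu, D -> Wed, Z -> Tue.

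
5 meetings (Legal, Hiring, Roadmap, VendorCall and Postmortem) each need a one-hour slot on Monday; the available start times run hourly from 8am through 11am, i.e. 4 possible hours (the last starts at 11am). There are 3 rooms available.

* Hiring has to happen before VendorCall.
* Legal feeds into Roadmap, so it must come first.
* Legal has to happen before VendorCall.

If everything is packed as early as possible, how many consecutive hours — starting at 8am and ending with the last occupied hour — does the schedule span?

The precedence chain requires at least 2 distinct hours.
With at most 3 per hour and 5 meetings, at least 2 hours are needed.
2 works (last occupied hour: 9am): for example Legal=8am, Roadmap=9am, VendorCall=9am, Postmortem=8am, Hiring=8am.

2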